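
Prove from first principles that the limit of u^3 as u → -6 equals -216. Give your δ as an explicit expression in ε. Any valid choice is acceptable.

δ = min(1, ε/127)

Let ε > 0. We seek δ > 0 with 0 < |u + 6| < δ ⇒ |u^3 + 216| < ε.
Factor: u^3 + 216 = (u + 6)(u^2 - 6u + 36), so |u^3 + 216| = |u + 6|·|u^2 - 6u + 36|.
Impose δ ≤ 1 so that |u| < 7; then |u^2 - 6u + 36| ≤ 127.
Hence |u^3 + 216| ≤ 127|u + 6|, which is < ε once |u + 6| < ε/127.
Take δ = min(1, ε/127). If 0 < |u + 6| < δ then both bounds hold and |u^3 + 216| ≤ 127|u + 6| < 127·(ε/127) = ε.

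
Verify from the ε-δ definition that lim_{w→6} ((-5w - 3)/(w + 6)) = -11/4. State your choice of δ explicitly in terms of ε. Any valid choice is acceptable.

δ = min(6, (8/3)ε)

Suppose ε > 0. We want δ > 0 with 0 < |w − 6| < δ ⇒ |(-5w - 3)/(w + 6) + 11/4| < ε.
Combining over a common denominator, (-5w - 3)/(w + 6) + 11/4 = [(-5w - 3)·12 − (-33)·(w + 6)] / [12·(w + 6)] = -27(w − 6) / (12(w + 6)).
So |(-5w - 3)/(w + 6) + 11/4| = 27|w − 6| / (12·|w + 6|).
Require δ ≤ 6, so |w + 6| ≥ |12| − |w − 6| > 12 − 6 = 6.
Hence |(-5w - 3)/(w + 6) + 11/4| < 27|w − 6|/(12·6) = (3/8)|w − 6|, which is < ε once |w − 6| < (8/3)ε.
Take δ = min(6, (8/3)ε). Then 0 < |w − 6| < δ forces both bounds, so |(-5w - 3)/(w + 6) + 11/4| < ε.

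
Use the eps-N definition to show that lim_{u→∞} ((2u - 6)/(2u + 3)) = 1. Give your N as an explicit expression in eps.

Fix eps > 0. We seek N > 0 such that u > N implies |(2u - 6)/(2u + 3) − 1| < eps.
(2u - 6)/(2u + 3) − 1 = (2(2u - 6) − 2(2u + 3)) / (2(2u + 3)) = -18/(2(2u + 3)).
For u > 0 we have 2u + 3 > 2u, so |(2u - 6)/(2u + 3) − 1| = 18/(2(2u + 3)) < 18/(2·2u) = (9/2)/u.
Thus |(2u - 6)/(2u + 3) − 1| < eps whenever u > (9/2)/eps.
Take N = (9/2)/eps. If u > N then |(2u - 6)/(2u + 3) − 1| < (9/2)/u < eps.

N = (9/2)/eps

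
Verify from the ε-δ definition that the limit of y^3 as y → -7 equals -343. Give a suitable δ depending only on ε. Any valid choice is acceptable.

δ = min(1, ε/169)

Let ε > 0. We seek δ > 0 with 0 < |y + 7| < δ ⇒ |y^3 + 343| < ε.
Factor: y^3 + 343 = (y + 7)(y^2 - 7y + 49), so |y^3 + 343| = |y + 7|·|y^2 - 7y + 49|.
Restrict δ ≤ 1. Then |y + 7| < 1 gives |y| < 8, so by the triangle inequality |y^2 - 7y + 49| ≤ 8^2 + 7·8 + 49 = 169.
Hence |y^3 + 343| ≤ 169|y + 7|, which is < ε once |y + 7| < ε/169.
Take δ = min(1, ε/169). If 0 < |y + 7| < δ then both bounds hold and |y^3 + 343| ≤ 169|y + 7| < 169·(ε/169) = ε.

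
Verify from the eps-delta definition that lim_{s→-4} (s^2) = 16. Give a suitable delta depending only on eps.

Let eps > 0 be given. We seek delta > 0 with 0 < |s + 4| < delta ⇒ |s^2 − 16| < eps.
Factor: s^2 − 16 = (s + 4)(s - 4), so |s^2 − 16| = |s + 4|·|s - 4|.
Restrict delta ≤ 2. Then |s + 4| < 2 gives |s| < 6, so by the triangle inequality |s - 4| ≤ 6 + 4 = 10.
Hence |s^2 − 16| ≤ 10|s + 4|, which is < eps once |s + 4| < eps/10.
Take delta = min(2, eps/10). If 0 < |s + 4| < delta then both bounds hold and |s^2 − 16| ≤ 10|s + 4| < 10·(eps/10) = eps.

delta = min(2, eps/10)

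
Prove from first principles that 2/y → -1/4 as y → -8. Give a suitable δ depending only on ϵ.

δ = min(4, 16ϵ)

Suppose ϵ > 0. We seek δ > 0 such that 0 < |y + 8| < δ implies |2/y + 1/4| < ϵ.
|2/y + 1/4| = 2·|-8 − y|/(8·|y|) = 2|y + 8|/(8|y|).
Restrict δ ≤ 4. Then |y + 8| < 4 gives |y| > 4, so 8|y| > 32.
Then |2/y + 1/4| < 2|y + 8|/32, which is < ϵ when |y + 8| < 16ϵ.
Take δ = min(4, 16ϵ). Then 0 < |y + 8| < δ gives both |y + 8| < 4 and |y + 8| < 16ϵ, so |2/y + 1/4| < ϵ.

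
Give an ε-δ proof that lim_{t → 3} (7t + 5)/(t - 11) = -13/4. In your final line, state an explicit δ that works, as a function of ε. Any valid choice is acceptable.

Let ε > 0. We want δ > 0 with 0 < |t − 3| < δ ⇒ |(7t + 5)/(t - 11) + 13/4| < ε.
Combining over a common denominator, (7t + 5)/(t - 11) + 13/4 = [(7t + 5)·(-8) − 26·(t - 11)] / [(-8)·(t - 11)] = -82(t − 3) / ((-8)(t - 11)).
So |(7t + 5)/(t - 11) + 13/4| = 82|t − 3| / (8·|t − 11|).
Require δ ≤ 4, so |t − 11| ≥ |-8| − |t − 3| > 8 − 4 = 4.
Hence |(7t + 5)/(t - 11) + 13/4| < 82|t − 3|/(8·4) = (41/16)|t − 3|, which is < ε once |t − 3| < (16/41)ε.
Take δ = min(4, (16/41)ε). Then 0 < |t − 3| < δ forces both bounds, so |(7t + 5)/(t - 11) + 13/4| < ε.

δ = min(4, (16/41)ε)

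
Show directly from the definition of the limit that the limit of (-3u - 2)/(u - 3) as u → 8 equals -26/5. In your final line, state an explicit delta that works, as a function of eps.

Suppose eps > 0. We want delta > 0 with 0 < |u − 8| < delta ⇒ |(-3u - 2)/(u - 3) + 26/5| < eps.
Combining over a common denominator, (-3u - 2)/(u - 3) + 26/5 = [(-3u - 2)·5 − (-26)·(u - 3)] / [5·(u - 3)] = 11(u − 8) / (5(u - 3)).
So |(-3u - 2)/(u - 3) + 26/5| = 11|u − 8| / (5·|u − 3|).
Restrict delta ≤ 5/2. Then |u − 8| < 5/2 gives |u − 3| = |(u − 8) + 5| ≥ 5 − 5/2 = 5/2.
Hence |(-3u - 2)/(u - 3) + 26/5| < 11|u − 8|/(5·(5/2)) = (22/25)|u − 8|, which is < eps once |u − 8| < (25/22)eps.
Take delta = min(5/2, (25/22)eps). Then 0 < |u − 8| < delta forces both bounds, so |(-3u - 2)/(u - 3) + 26/5| < eps.

delta = min(5/2, (25/22)eps)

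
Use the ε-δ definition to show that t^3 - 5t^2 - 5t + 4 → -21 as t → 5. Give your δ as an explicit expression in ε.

δ = min(2, ε/54)

Suppose ε > 0. We want δ > 0 such that 0 < |t − 5| < δ implies |(t^3 - 5t^2 - 5t + 4) + 21| < ε.
(t^3 - 5t^2 - 5t + 4) + 21 = t^3 - 5t^2 - 5t + 25 = (t − 5)(t^2 - 5).
So |(t^3 - 5t^2 - 5t + 4) + 21| = |t − 5|·|t^2 - 5|.
Assume first that |t − 5| < 2, so |t| < 7. Then |t^2 - 5| ≤ 7^2 + 5 = 54.
Hence |(t^3 - 5t^2 - 5t + 4) + 21| ≤ 54|t − 5| < ε provided |t − 5| < ε/54.
Take δ = min(2, ε/54). Then 0 < |t − 5| < δ gives both |t − 5| < 2 and |t − 5| < ε/54, so |(t^3 - 5t^2 - 5t + 4) + 21| < ε.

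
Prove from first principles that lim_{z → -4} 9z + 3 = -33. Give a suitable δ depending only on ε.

Suppose ε > 0. We need δ > 0 so that 0 < |z + 4| < δ implies |(9z + 3) + 33| < ε.
Since (9z + 3) + 33 = 9(z + 4), we have |(9z + 3) + 33| = 9|z + 4|.
Thus it suffices that |z + 4| < ε/9.
Choosing δ = ε/9 gives |(9z + 3) + 33| = 9|z + 4| < ε whenever |z + 4| < δ.

δ = ε/9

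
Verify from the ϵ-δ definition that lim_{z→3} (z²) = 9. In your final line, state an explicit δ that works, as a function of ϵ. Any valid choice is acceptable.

Let ϵ > 0. We seek δ > 0 with 0 < |z − 3| < δ ⇒ |z² − 9| < ϵ.
Factor: z² − 9 = (z − 3)(z + 3), so |z² − 9| = |z − 3|·|z + 3|.
Impose δ ≤ 1 so that |z| < 4; then |z + 3| ≤ 7.
Hence |z² − 9| ≤ 7|z − 3|, which is < ϵ once |z − 3| < ϵ/7.
Take δ = min(1, ϵ/7). If 0 < |z − 3| < δ then both bounds hold and |z² − 9| ≤ 7|z − 3| < 7·(ϵ/7) = ϵ.

δ = min(1, ϵ/7)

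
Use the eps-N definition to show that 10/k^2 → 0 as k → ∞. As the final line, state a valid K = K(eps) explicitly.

K = (10/eps)^{1/2}

Let eps > 0 be given. For k ≥ 1, |10/k^2 − 0| = 10/k^2.
10/k^2 < eps ⇔ k^2 > 10/eps ⇔ k > (10/eps)^{1/2}.
Take K = (10/eps)^{1/2}. Then k > K implies 10/k^2 < eps.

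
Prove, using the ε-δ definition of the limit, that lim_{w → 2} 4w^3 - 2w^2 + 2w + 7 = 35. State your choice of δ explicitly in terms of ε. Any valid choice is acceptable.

Let ε > 0. We want δ > 0 such that 0 < |w − 2| < δ implies |(4w^3 - 2w^2 + 2w + 7) − 35| < ε.
(4w^3 - 2w^2 + 2w + 7) − 35 = 4w^3 - 2w^2 + 2w - 28 = (w − 2)(4w^2 + 6w + 14).
So |(4w^3 - 2w^2 + 2w + 7) − 35| = |w − 2|·|4w^2 + 6w + 14|.
Require δ ≤ 1. Then |w − 2| < 1 gives |w| < 3, and by the triangle inequality |4w^2 + 6w + 14| ≤ 4·3^2 + 6·3 + 14 = 68.
Hence |(4w^3 - 2w^2 + 2w + 7) − 35| ≤ 68|w − 2| < ε provided |w − 2| < ε/68.
Take δ = min(1, ε/68). Then 0 < |w − 2| < δ gives both |w − 2| < 1 and |w − 2| < ε/68, so |(4w^3 - 2w^2 + 2w + 7) − 35| < ε.

δ = min(1, ε/68)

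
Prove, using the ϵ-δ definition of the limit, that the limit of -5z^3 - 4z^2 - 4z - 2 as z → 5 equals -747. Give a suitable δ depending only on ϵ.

Let ϵ > 0. We want δ > 0 such that 0 < |z − 5| < δ implies |(-5z^3 - 4z^2 - 4z - 2) + 747| < ϵ.
(-5z^3 - 4z^2 - 4z - 2) + 747 = -5z^3 - 4z^2 - 4z + 745 = (z − 5)(-5z^2 - 29z - 149).
So |(-5z^3 - 4z^2 - 4z - 2) + 747| = |z − 5|·|-5z^2 - 29z - 149|.
Assume first that |z − 5| < 1, so |z| < 6. Then |-5z^2 - 29z - 149| ≤ 5·6^2 + 29·6 + 149 = 503.
Hence |(-5z^3 - 4z^2 - 4z - 2) + 747| ≤ 503|z − 5| < ϵ provided |z − 5| < ϵ/503.
Choosing δ = min(1, ϵ/503) ensures both conditions, hence |(-5z^3 - 4z^2 - 4z - 2) + 747| < ϵ.

δ = min(1, ϵ/503)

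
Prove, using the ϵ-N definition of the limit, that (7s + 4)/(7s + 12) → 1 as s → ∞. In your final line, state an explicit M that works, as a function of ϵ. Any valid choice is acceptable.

Let ϵ > 0. We seek M > 0 such that s > M implies |(7s + 4)/(7s + 12) − 1| < ϵ.
(7s + 4)/(7s + 12) − 1 = (7(7s + 4) − 7(7s + 12)) / (7(7s + 12)) = -56/(7(7s + 12)).
For s > 0 we have 7s + 12 > 7s, so |(7s + 4)/(7s + 12) − 1| = 56/(7(7s + 12)) < 56/(7·7s) = (8/7)/s.
Thus |(7s + 4)/(7s + 12) − 1| < ϵ whenever s > (8/7)/ϵ.
Take M = (8/7)/ϵ. If s > M then |(7s + 4)/(7s + 12) − 1| < (8/7)/s < ϵ.

M = (8/7)/ϵ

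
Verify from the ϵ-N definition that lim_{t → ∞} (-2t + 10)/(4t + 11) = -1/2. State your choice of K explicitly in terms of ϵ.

K = (31/8)/ϵ

Fix ϵ > 0. We seek K > 0 such that t > K implies |(-2t + 10)/(4t + 11) + 1/2| < ϵ.
(-2t + 10)/(4t + 11) + 1/2 = (4(-2t + 10) − (-2)(4t + 11)) / (4(4t + 11)) = 62/(4(4t + 11)).
For t > 0 we have 4t + 11 > 4t, so |(-2t + 10)/(4t + 11) + 1/2| = 62/(4(4t + 11)) < 62/(4·4t) = (31/8)/t.
Thus |(-2t + 10)/(4t + 11) + 1/2| < ϵ whenever t > (31/8)/ϵ.
Take K = (31/8)/ϵ. If t > K then |(-2t + 10)/(4t + 11) + 1/2| < (31/8)/t < ϵ.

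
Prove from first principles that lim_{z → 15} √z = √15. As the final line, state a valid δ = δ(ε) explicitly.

δ = min(15, √15·ε)

Let ε > 0. We want δ > 0 such that 0 < |z − 15| < δ implies |√z − √15| < ε.
Multiplying by the conjugate, |√z − √15| = |z − 15|/(√z + √15).
Restrict δ ≤ 15 so that |z − 15| < 15 forces z > 0, and then √z + √15 > √15.
Hence |√z − √15| < |z − 15|/√15, which is < ε once |z − 15| < √15·ε.
Take δ = min(15, √15·ε). If 0 < |z − 15| < δ then z > 0 and |√z − √15| < |z − 15|/√15 < ε.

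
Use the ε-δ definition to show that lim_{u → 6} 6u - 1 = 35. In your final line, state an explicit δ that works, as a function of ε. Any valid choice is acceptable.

Suppose ε > 0. We need δ > 0 so that 0 < |u − 6| < δ implies |(6u - 1) − 35| < ε.
|(6u - 1) − 35| = |6u - 36| = 6|u − 6|.
Thus it suffices that |u − 6| < ε/6.
Choosing δ = ε/6 gives |(6u - 1) − 35| = 6|u − 6| < ε whenever |u − 6| < δ.

δ = ε/6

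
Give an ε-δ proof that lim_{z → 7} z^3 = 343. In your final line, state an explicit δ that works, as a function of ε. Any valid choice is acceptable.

Let ε > 0. We seek δ > 0 with 0 < |z − 7| < δ ⇒ |z^3 − 343| < ε.
Factor: z^3 − 343 = (z − 7)(z^2 + 7z + 49), so |z^3 − 343| = |z − 7|·|z^2 + 7z + 49|.
Restrict δ ≤ 1. Then |z − 7| < 1 gives |z| < 8, so by the triangle inequality |z^2 + 7z + 49| ≤ 8^2 + 7·8 + 49 = 169.
Hence |z^3 − 343| ≤ 169|z − 7|, which is < ε once |z − 7| < ε/169.
Take δ = min(1, ε/169). If 0 < |z − 7| < δ then both bounds hold and |z^3 − 343| ≤ 169|z − 7| < 169·(ε/169) = ε.

δ = min(1, ε/169)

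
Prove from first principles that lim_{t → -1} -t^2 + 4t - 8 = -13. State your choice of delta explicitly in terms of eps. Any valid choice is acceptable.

delta = min(1, eps/7)

Let eps > 0 be given. We want delta > 0 such that 0 < |t + 1| < delta implies |(-t^2 + 4t - 8) + 13| < eps.
(-t^2 + 4t - 8) + 13 = -t^2 + 4t + 5 = (t + 1)(-t + 5).
So |(-t^2 + 4t - 8) + 13| = |t + 1|·|-t + 5|.
Assume first that |t + 1| < 1, so |t| < 2. Then |-t + 5| ≤ 2 + 5 = 7.
Hence |(-t^2 + 4t - 8) + 13| ≤ 7|t + 1| < eps provided |t + 1| < eps/7.
Choosing delta = min(1, eps/7) ensures both conditions, hence |(-t^2 + 4t - 8) + 13| < eps.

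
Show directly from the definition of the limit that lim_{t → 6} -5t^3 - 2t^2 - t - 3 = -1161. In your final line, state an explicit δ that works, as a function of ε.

Let ε > 0 be given. We want δ > 0 such that 0 < |t − 6| < δ implies |(-5t^3 - 2t^2 - t - 3) + 1161| < ε.
(-5t^3 - 2t^2 - t - 3) + 1161 = -5t^3 - 2t^2 - t + 1158 = (t − 6)(-5t^2 - 32t - 193).
So |(-5t^3 - 2t^2 - t - 3) + 1161| = |t − 6|·|-5t^2 - 32t - 193|.
Require δ ≤ 1. Then |t − 6| < 1 gives |t| < 7, and by the triangle inequality |-5t^2 - 32t - 193| ≤ 5·7^2 + 32·7 + 193 = 662.
Hence |(-5t^3 - 2t^2 - t - 3) + 1161| ≤ 662|t − 6| < ε provided |t − 6| < ε/662.
Take δ = min(1, ε/662). Then 0 < |t − 6| < δ gives both |t − 6| < 1 and |t − 6| < ε/662, so |(-5t^3 - 2t^2 - t - 3) + 1161| < ε.

δ = min(1, ε/662)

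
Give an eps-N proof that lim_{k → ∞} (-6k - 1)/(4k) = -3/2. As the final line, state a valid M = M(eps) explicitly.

Let eps > 0 be given. For k ≥ 1, |(-6k - 1)/(4k) + 3/2| = |-4|/(4(4k)) = 4/(4(4k)).
Since 4k ≥ 4k for k ≥ 1, this is ≤ 4/(4·4k) = (1/4)/k.
So |(-6k - 1)/(4k) + 3/2| < eps whenever k > (1/4)/eps.
Take M = (1/4)/eps. If k > M then |(-6k - 1)/(4k) + 3/2| ≤ (1/4)/k < eps.

M = (1/4)/eps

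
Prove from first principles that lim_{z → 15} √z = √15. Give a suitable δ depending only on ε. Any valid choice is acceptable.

Let ε > 0. We want δ > 0 such that 0 < |z − 15| < δ implies |√z − √15| < ε.
Rationalise: √z − √15 = (z − 15)/(√z + √15), so |√z − √15| = |z − 15|/(√z + √15).
Restrict δ ≤ 15 so that |z − 15| < 15 forces z > 0, and then √z + √15 > √15.
Hence |√z − √15| < |z − 15|/√15, which is < ε once |z − 15| < √15·ε.
Take δ = min(15, √15·ε). If 0 < |z − 15| < δ then z > 0 and |√z − √15| < |z − 15|/√15 < ε.

δ = min(15, √15·ε)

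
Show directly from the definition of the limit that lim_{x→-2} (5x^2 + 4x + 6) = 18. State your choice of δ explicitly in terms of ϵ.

δ = min(1, ϵ/21)

Fix ϵ > 0. We want δ > 0 such that 0 < |x + 2| < δ implies |(5x^2 + 4x + 6) − 18| < ϵ.
(5x^2 + 4x + 6) − 18 = 5x^2 + 4x - 12 = (x + 2)(5x - 6).
So |(5x^2 + 4x + 6) − 18| = |x + 2|·|5x - 6|.
Require δ ≤ 1. Then |x + 2| < 1 gives |x| < 3, and by the triangle inequality |5x - 6| ≤ 5·3 + 6 = 21.
Hence |(5x^2 + 4x + 6) − 18| ≤ 21|x + 2| < ϵ provided |x + 2| < ϵ/21.
Take δ = min(1, ϵ/21). Then 0 < |x + 2| < δ gives both |x + 2| < 1 and |x + 2| < ϵ/21, so |(5x^2 + 4x + 6) − 18| < ϵ.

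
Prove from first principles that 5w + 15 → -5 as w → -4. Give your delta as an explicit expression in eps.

delta = eps/5

Suppose eps > 0. We need delta > 0 so that 0 < |w + 4| < delta implies |(5w + 15) + 5| < eps.
Since (5w + 15) + 5 = 5(w + 4), we have |(5w + 15) + 5| = 5|w + 4|.
Thus it suffices that |w + 4| < eps/5.
Choosing delta = eps/5 gives |(5w + 15) + 5| = 5|w + 4| < eps whenever |w + 4| < delta.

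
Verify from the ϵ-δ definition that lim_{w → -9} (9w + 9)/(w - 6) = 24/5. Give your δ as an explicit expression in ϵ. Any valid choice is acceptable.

δ = min(15/2, (25/14)ϵ)

Let ϵ > 0 be given. We want δ > 0 with 0 < |w + 9| < δ ⇒ |(9w + 9)/(w - 6) − (24/5)| < ϵ.
Combining over a common denominator, (9w + 9)/(w - 6) − (24/5) = [(9w + 9)·(-15) − (-72)·(w - 6)] / [(-15)·(w - 6)] = -63(w + 9) / ((-15)(w - 6)).
So |(9w + 9)/(w - 6) − (24/5)| = 63|w + 9| / (15·|w − 6|).
Require δ ≤ 15/2, so |w − 6| ≥ |-15| − |w + 9| > 15 − 15/2 = 15/2.
Hence |(9w + 9)/(w - 6) − (24/5)| < 63|w + 9|/(15·(15/2)) = (14/25)|w + 9|, which is < ϵ once |w + 9| < (25/14)ϵ.
Take δ = min(15/2, (25/14)ϵ). Then 0 < |w + 9| < δ forces both bounds, so |(9w + 9)/(w - 6) − (24/5)| < ϵ.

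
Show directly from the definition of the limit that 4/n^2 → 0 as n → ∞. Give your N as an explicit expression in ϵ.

N = (4/ϵ)^{1/2}

Fix ϵ > 0. For n ≥ 1, |4/n^2 − 0| = 4/n^2.
4/n^2 < ϵ ⇔ n^2 > 4/ϵ ⇔ n > (4/ϵ)^{1/2}.
Take N = (4/ϵ)^{1/2}. Then n > N implies 4/n^2 < ϵ.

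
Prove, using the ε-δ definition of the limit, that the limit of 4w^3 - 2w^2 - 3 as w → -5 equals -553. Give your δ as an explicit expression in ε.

Fix ε > 0. We want δ > 0 such that 0 < |w + 5| < δ implies |(4w^3 - 2w^2 - 3) + 553| < ε.
(4w^3 - 2w^2 - 3) + 553 = 4w^3 - 2w^2 + 550 = (w + 5)(4w^2 - 22w + 110).
So |(4w^3 - 2w^2 - 3) + 553| = |w + 5|·|4w^2 - 22w + 110|.
Assume first that |w + 5| < 1, so |w| < 6. Then |4w^2 - 22w + 110| ≤ 4·6^2 + 22·6 + 110 = 386.
Hence |(4w^3 - 2w^2 - 3) + 553| ≤ 386|w + 5| < ε provided |w + 5| < ε/386.
Choosing δ = min(1, ε/386) ensures both conditions, hence |(4w^3 - 2w^2 - 3) + 553| < ε.

δ = min(1, ε/386)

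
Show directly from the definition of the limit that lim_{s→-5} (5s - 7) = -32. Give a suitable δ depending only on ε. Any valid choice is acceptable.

δ = ε/5

Let ε > 0. We need δ > 0 so that 0 < |s + 5| < δ implies |(5s - 7) + 32| < ε.
|(5s - 7) + 32| = |5s + 25| = 5|s + 5|.
Thus it suffices that |s + 5| < ε/5.
Take δ = ε/5. If 0 < |s + 5| < δ then |(5s - 7) + 32| = 5|s + 5| < 5·(ε/5) = ε.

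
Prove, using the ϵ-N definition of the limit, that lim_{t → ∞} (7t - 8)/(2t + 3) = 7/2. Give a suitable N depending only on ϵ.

Let ϵ > 0 be given. We seek N > 0 such that t > N implies |(7t - 8)/(2t + 3) − (7/2)| < ϵ.
(7t - 8)/(2t + 3) − (7/2) = (2(7t - 8) − 7(2t + 3)) / (2(2t + 3)) = -37/(2(2t + 3)).
For t > 0 we have 2t + 3 > 2t, so |(7t - 8)/(2t + 3) − (7/2)| = 37/(2(2t + 3)) < 37/(2·2t) = (37/4)/t.
Thus |(7t - 8)/(2t + 3) − (7/2)| < ϵ whenever t > (37/4)/ϵ.
Take N = (37/4)/ϵ. If t > N then |(7t - 8)/(2t + 3) − (7/2)| < (37/4)/t < ϵ.

N = (37/4)/ϵ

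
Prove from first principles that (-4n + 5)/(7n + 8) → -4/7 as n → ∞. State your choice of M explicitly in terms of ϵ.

Suppose ϵ > 0. For n ≥ 1, |(-4n + 5)/(7n + 8) + 4/7| = |67|/(7(7n + 8)) = 67/(7(7n + 8)).
Since 7n + 8 ≥ 7n for n ≥ 1, this is ≤ 67/(7·7n) = (67/49)/n.
So |(-4n + 5)/(7n + 8) + 4/7| < ϵ whenever n > (67/49)/ϵ.
Take M = (67/49)/ϵ. If n > M then |(-4n + 5)/(7n + 8) + 4/7| ≤ (67/49)/n < ϵ.

M = (67/49)/ϵ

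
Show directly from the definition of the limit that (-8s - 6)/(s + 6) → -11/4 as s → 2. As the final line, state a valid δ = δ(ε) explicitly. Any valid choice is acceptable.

Let ε > 0 be given. We want δ > 0 with 0 < |s − 2| < δ ⇒ |(-8s - 6)/(s + 6) + 11/4| < ε.
Combining over a common denominator, (-8s - 6)/(s + 6) + 11/4 = [(-8s - 6)·8 − (-22)·(s + 6)] / [8·(s + 6)] = -42(s − 2) / (8(s + 6)).
So |(-8s - 6)/(s + 6) + 11/4| = 42|s − 2| / (8·|s + 6|).
Restrict δ ≤ 4. Then |s − 2| < 4 gives |s + 6| = |(s − 2) + 8| ≥ 8 − 4 = 4.
Hence |(-8s - 6)/(s + 6) + 11/4| < 42|s − 2|/(8·4) = (21/16)|s − 2|, which is < ε once |s − 2| < (16/21)ε.
Take δ = min(4, (16/21)ε). Then 0 < |s − 2| < δ forces both bounds, so |(-8s - 6)/(s + 6) + 11/4| < ε.

δ = min(4, (16/21)ε)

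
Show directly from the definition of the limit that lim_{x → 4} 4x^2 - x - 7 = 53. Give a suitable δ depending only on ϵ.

δ = min(2, ϵ/39)

Fix ϵ > 0. We want δ > 0 such that 0 < |x − 4| < δ implies |(4x^2 - x - 7) − 53| < ϵ.
(4x^2 - x - 7) − 53 = 4x^2 - x - 60 = (x − 4)(4x + 15).
So |(4x^2 - x - 7) − 53| = |x − 4|·|4x + 15|.
Require δ ≤ 2. Then |x − 4| < 2 gives |x| < 6, and by the triangle inequality |4x + 15| ≤ 4·6 + 15 = 39.
Hence |(4x^2 - x - 7) − 53| ≤ 39|x − 4| < ϵ provided |x − 4| < ϵ/39.
Choosing δ = min(2, ϵ/39) ensures both conditions, hence |(4x^2 - x - 7) − 53| < ϵ.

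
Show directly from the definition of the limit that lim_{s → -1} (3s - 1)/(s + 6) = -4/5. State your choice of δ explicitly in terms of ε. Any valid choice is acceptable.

δ = min(5/2, (25/38)ε)

Fix ε > 0. We want δ > 0 with 0 < |s + 1| < δ ⇒ |(3s - 1)/(s + 6) + 4/5| < ε.
Combining over a common denominator, (3s - 1)/(s + 6) + 4/5 = [(3s - 1)·5 − (-4)·(s + 6)] / [5·(s + 6)] = 19(s + 1) / (5(s + 6)).
So |(3s - 1)/(s + 6) + 4/5| = 19|s + 1| / (5·|s + 6|).
Restrict δ ≤ 5/2. Then |s + 1| < 5/2 gives |s + 6| = |(s + 1) + 5| ≥ 5 − 5/2 = 5/2.
Hence |(3s - 1)/(s + 6) + 4/5| < 19|s + 1|/(5·(5/2)) = (38/25)|s + 1|, which is < ε once |s + 1| < (25/38)ε.
Take δ = min(5/2, (25/38)ε). Then 0 < |s + 1| < δ forces both bounds, so |(3s - 1)/(s + 6) + 4/5| < ε.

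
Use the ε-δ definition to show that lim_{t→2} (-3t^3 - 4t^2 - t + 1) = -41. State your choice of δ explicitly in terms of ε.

δ = min(1, ε/78)

Let ε > 0 be given. We want δ > 0 such that 0 < |t − 2| < δ implies |(-3t^3 - 4t^2 - t + 1) + 41| < ε.
(-3t^3 - 4t^2 - t + 1) + 41 = -3t^3 - 4t^2 - t + 42 = (t − 2)(-3t^2 - 10t - 21).
So |(-3t^3 - 4t^2 - t + 1) + 41| = |t − 2|·|-3t^2 - 10t - 21|.
Require δ ≤ 1. Then |t − 2| < 1 gives |t| < 3, and by the triangle inequality |-3t^2 - 10t - 21| ≤ 3·3^2 + 10·3 + 21 = 78.
Hence |(-3t^3 - 4t^2 - t + 1) + 41| ≤ 78|t − 2| < ε provided |t − 2| < ε/78.
Take δ = min(1, ε/78). Then 0 < |t − 2| < δ gives both |t − 2| < 1 and |t − 2| < ε/78, so |(-3t^3 - 4t^2 - t + 1) + 41| < ε.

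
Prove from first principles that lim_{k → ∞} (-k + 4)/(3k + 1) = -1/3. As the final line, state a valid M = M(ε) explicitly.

M = (13/9)/ε

Let ε > 0. For k ≥ 1, |(-k + 4)/(3k + 1) + 1/3| = |13|/(3(3k + 1)) = 13/(3(3k + 1)).
Since 3k + 1 ≥ 3k for k ≥ 1, this is ≤ 13/(3·3k) = (13/9)/k.
So |(-k + 4)/(3k + 1) + 1/3| < ε whenever k > (13/9)/ε.
Take M = (13/9)/ε. If k > M then |(-k + 4)/(3k + 1) + 1/3| ≤ (13/9)/k < ε.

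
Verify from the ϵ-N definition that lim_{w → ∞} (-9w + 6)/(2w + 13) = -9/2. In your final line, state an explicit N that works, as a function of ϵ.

Let ϵ > 0. We seek N > 0 such that w > N implies |(-9w + 6)/(2w + 13) + 9/2| < ϵ.
(-9w + 6)/(2w + 13) + 9/2 = (2(-9w + 6) − (-9)(2w + 13)) / (2(2w + 13)) = 129/(2(2w + 13)).
For w > 0 we have 2w + 13 > 2w, so |(-9w + 6)/(2w + 13) + 9/2| = 129/(2(2w + 13)) < 129/(2·2w) = (129/4)/w.
Thus |(-9w + 6)/(2w + 13) + 9/2| < ϵ whenever w > (129/4)/ϵ.
Take N = (129/4)/ϵ. If w > N then |(-9w + 6)/(2w + 13) + 9/2| < (129/4)/w < ϵ.

N = (129/4)/ϵ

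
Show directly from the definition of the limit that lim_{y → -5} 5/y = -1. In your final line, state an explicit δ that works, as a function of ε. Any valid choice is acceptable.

δ = min(5/2, (5/2)ε)

Fix ε > 0. We seek δ > 0 such that 0 < |y + 5| < δ implies |5/y + 1| < ε.
|5/y + 1| = 5·|-5 − y|/(5·|y|) = 5|y + 5|/(5|y|).
Restrict δ ≤ 5/2. Then |y + 5| < 5/2 gives |y| > 5/2, so 5|y| > 25/2.
Then |5/y + 1| < 5|y + 5|/(25/2), which is < ε when |y + 5| < (5/2)ε.
Take δ = min(5/2, (5/2)ε). Then 0 < |y + 5| < δ gives both |y + 5| < 5/2 and |y + 5| < (5/2)ε, so |5/y + 1| < ε.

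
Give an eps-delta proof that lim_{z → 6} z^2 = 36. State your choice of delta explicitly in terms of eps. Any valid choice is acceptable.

delta = min(2, eps/14)

Fix eps > 0. We seek delta > 0 with 0 < |z − 6| < delta ⇒ |z^2 − 36| < eps.
Factor: z^2 − 36 = (z − 6)(z + 6), so |z^2 − 36| = |z − 6|·|z + 6|.
Restrict delta ≤ 2. Then |z − 6| < 2 gives |z| < 8, so by the triangle inequality |z + 6| ≤ 8 + 6 = 14.
Hence |z^2 − 36| ≤ 14|z − 6|, which is < eps once |z − 6| < eps/14.
Take delta = min(2, eps/14). If 0 < |z − 6| < delta then both bounds hold and |z^2 − 36| ≤ 14|z − 6| < 14·(eps/14) = eps.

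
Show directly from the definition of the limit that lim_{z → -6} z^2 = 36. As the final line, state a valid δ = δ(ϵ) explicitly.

δ = min(1, ϵ/13)

Suppose ϵ > 0. We seek δ > 0 with 0 < |z + 6| < δ ⇒ |z^2 − 36| < ϵ.
Factor: z^2 − 36 = (z + 6)(z - 6), so |z^2 − 36| = |z + 6|·|z - 6|.
Impose δ ≤ 1 so that |z| < 7; then |z - 6| ≤ 13.
Hence |z^2 − 36| ≤ 13|z + 6|, which is < ϵ once |z + 6| < ϵ/13.
Take δ = min(1, ϵ/13). If 0 < |z + 6| < δ then both bounds hold and |z^2 − 36| ≤ 13|z + 6| < 13·(ϵ/13) = ϵ.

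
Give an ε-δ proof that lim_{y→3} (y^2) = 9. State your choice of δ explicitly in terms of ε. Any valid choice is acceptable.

Fix ε > 0. We seek δ > 0 with 0 < |y − 3| < δ ⇒ |y^2 − 9| < ε.
Factor: y^2 − 9 = (y − 3)(y + 3), so |y^2 − 9| = |y − 3|·|y + 3|.
Impose δ ≤ 1 so that |y| < 4; then |y + 3| ≤ 7.
Hence |y^2 − 9| ≤ 7|y − 3|, which is < ε once |y − 3| < ε/7.
Take δ = min(1, ε/7). If 0 < |y − 3| < δ then both bounds hold and |y^2 − 9| ≤ 7|y − 3| < 7·(ε/7) = ε.

δ = min(1, ε/7)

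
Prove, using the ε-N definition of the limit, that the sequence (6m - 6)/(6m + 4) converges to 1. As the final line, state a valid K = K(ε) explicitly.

K = (5/3)/ε

Let ε > 0 be given. For m ≥ 1, |(6m - 6)/(6m + 4) − 1| = |-60|/(6(6m + 4)) = 60/(6(6m + 4)).
Since 6m + 4 ≥ 6m for m ≥ 1, this is ≤ 60/(6·6m) = (5/3)/m.
So |(6m - 6)/(6m + 4) − 1| < ε whenever m > (5/3)/ε.
Take K = (5/3)/ε. If m > K then |(6m - 6)/(6m + 4) − 1| ≤ (5/3)/m < ε.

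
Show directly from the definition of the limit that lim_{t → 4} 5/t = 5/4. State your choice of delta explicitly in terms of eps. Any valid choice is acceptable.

Let eps > 0 be given. We seek delta > 0 such that 0 < |t − 4| < delta implies |5/t − (5/4)| < eps.
|5/t − (5/4)| = 5·|4 − t|/(4·|t|) = 5|t − 4|/(4|t|).
Require delta ≤ 2 so that |t| > 4 − 2 = 2, hence 4|t| > 8.
Then |5/t − (5/4)| < 5|t − 4|/8, which is < eps when |t − 4| < (8/5)eps.
Take delta = min(2, (8/5)eps). Then 0 < |t − 4| < delta gives both |t − 4| < 2 and |t − 4| < (8/5)eps, so |5/t − (5/4)| < eps.

delta = min(2, (8/5)eps)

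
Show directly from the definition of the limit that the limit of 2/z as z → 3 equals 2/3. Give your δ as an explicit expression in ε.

Fix ε > 0. We seek δ > 0 such that 0 < |z − 3| < δ implies |2/z − (2/3)| < ε.
|2/z − (2/3)| = 2·|3 − z|/(3·|z|) = 2|z − 3|/(3|z|).
Restrict δ ≤ 3/2. Then |z − 3| < 3/2 gives |z| > 3/2, so 3|z| > 9/2.
Then |2/z − (2/3)| < 2|z − 3|/(9/2), which is < ε when |z − 3| < (9/4)ε.
Take δ = min(3/2, (9/4)ε). Then 0 < |z − 3| < δ gives both |z − 3| < 3/2 and |z − 3| < (9/4)ε, so |2/z − (2/3)| < ε.

δ = min(3/2, (9/4)ε)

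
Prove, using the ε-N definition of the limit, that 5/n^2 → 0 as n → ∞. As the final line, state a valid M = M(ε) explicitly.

Fix ε > 0. For n ≥ 1, |5/n^2 − 0| = 5/n^2.
5/n^2 < ε ⇔ n^2 > 5/ε ⇔ n > (5/ε)^{1/2}.
Take M = (5/ε)^{1/2}. Then n > M implies 5/n^2 < ε.

M = (5/ε)^{1/2}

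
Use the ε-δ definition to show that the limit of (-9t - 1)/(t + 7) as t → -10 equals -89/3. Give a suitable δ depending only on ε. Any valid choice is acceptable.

Fix ε > 0. We want δ > 0 with 0 < |t + 10| < δ ⇒ |(-9t - 1)/(t + 7) + 89/3| < ε.
Combining over a common denominator, (-9t - 1)/(t + 7) + 89/3 = [(-9t - 1)·(-3) − 89·(t + 7)] / [(-3)·(t + 7)] = -62(t + 10) / ((-3)(t + 7)).
So |(-9t - 1)/(t + 7) + 89/3| = 62|t + 10| / (3·|t + 7|).
Restrict δ ≤ 3/2. Then |t + 10| < 3/2 gives |t + 7| = |(t + 10) + (-3)| ≥ 3 − 3/2 = 3/2.
Hence |(-9t - 1)/(t + 7) + 89/3| < 62|t + 10|/(3·(3/2)) = (124/9)|t + 10|, which is < ε once |t + 10| < (9/124)ε.
Take δ = min(3/2, (9/124)ε). Then 0 < |t + 10| < δ forces both bounds, so |(-9t - 1)/(t + 7) + 89/3| < ε.

δ = min(3/2, (9/124)ε)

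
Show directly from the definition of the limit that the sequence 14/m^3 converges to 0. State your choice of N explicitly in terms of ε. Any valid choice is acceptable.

N = (14/ε)^{1/3}

Let ε > 0. For m ≥ 1, |14/m^3 − 0| = 14/m^3.
14/m^3 < ε ⇔ m^3 > 14/ε ⇔ m > (14/ε)^{1/3}.
Take N = (14/ε)^{1/3}. Then m > N implies 14/m^3 < ε.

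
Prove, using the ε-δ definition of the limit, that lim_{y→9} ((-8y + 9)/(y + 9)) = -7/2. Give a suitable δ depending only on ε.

Let ε > 0. We want δ > 0 with 0 < |y − 9| < δ ⇒ |(-8y + 9)/(y + 9) + 7/2| < ε.
Combining over a common denominator, (-8y + 9)/(y + 9) + 7/2 = [(-8y + 9)·18 − (-63)·(y + 9)] / [18·(y + 9)] = -81(y − 9) / (18(y + 9)).
So |(-8y + 9)/(y + 9) + 7/2| = 81|y − 9| / (18·|y + 9|).
Require δ ≤ 9, so |y + 9| ≥ |18| − |y − 9| > 18 − 9 = 9.
Hence |(-8y + 9)/(y + 9) + 7/2| < 81|y − 9|/(18·9) = (1/2)|y − 9|, which is < ε once |y − 9| < 2ε.
Take δ = min(9, 2ε). Then 0 < |y − 9| < δ forces both bounds, so |(-8y + 9)/(y + 9) + 7/2| < ε.

δ = min(9, 2ε)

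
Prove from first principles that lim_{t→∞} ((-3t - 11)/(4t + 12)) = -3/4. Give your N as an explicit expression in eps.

Let eps > 0 be given. We seek N > 0 such that t > N implies |(-3t - 11)/(4t + 12) + 3/4| < eps.
(-3t - 11)/(4t + 12) + 3/4 = (4(-3t - 11) − (-3)(4t + 12)) / (4(4t + 12)) = -8/(4(4t + 12)).
For t > 0 we have 4t + 12 > 4t, so |(-3t - 11)/(4t + 12) + 3/4| = 8/(4(4t + 12)) < 8/(4·4t) = (1/2)/t.
Thus |(-3t - 11)/(4t + 12) + 3/4| < eps whenever t > (1/2)/eps.
Take N = (1/2)/eps. If t > N then |(-3t - 11)/(4t + 12) + 3/4| < (1/2)/t < eps.

N = (1/2)/eps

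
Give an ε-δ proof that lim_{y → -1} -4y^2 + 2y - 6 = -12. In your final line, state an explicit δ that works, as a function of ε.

δ = min(1, ε/14)

Let ε > 0. We want δ > 0 such that 0 < |y + 1| < δ implies |(-4y^2 + 2y - 6) + 12| < ε.
(-4y^2 + 2y - 6) + 12 = -4y^2 + 2y + 6 = (y + 1)(-4y + 6).
So |(-4y^2 + 2y - 6) + 12| = |y + 1|·|-4y + 6|.
Assume first that |y + 1| < 1, so |y| < 2. Then |-4y + 6| ≤ 4·2 + 6 = 14.
Hence |(-4y^2 + 2y - 6) + 12| ≤ 14|y + 1| < ε provided |y + 1| < ε/14.
Choosing δ = min(1, ε/14) ensures both conditions, hence |(-4y^2 + 2y - 6) + 12| < ε.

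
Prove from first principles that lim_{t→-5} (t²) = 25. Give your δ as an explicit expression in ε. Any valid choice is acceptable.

δ = min(1, ε/11)

Let ε > 0 be given. We seek δ > 0 with 0 < |t + 5| < δ ⇒ |t² − 25| < ε.
Factor: t² − 25 = (t + 5)(t - 5), so |t² − 25| = |t + 5|·|t - 5|.
Impose δ ≤ 1 so that |t| < 6; then |t - 5| ≤ 11.
Hence |t² − 25| ≤ 11|t + 5|, which is < ε once |t + 5| < ε/11.
Take δ = min(1, ε/11). If 0 < |t + 5| < δ then both bounds hold and |t² − 25| ≤ 11|t + 5| < 11·(ε/11) = ε.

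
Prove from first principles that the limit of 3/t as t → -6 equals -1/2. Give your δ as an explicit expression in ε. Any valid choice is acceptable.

Fix ε > 0. We seek δ > 0 such that 0 < |t + 6| < δ implies |3/t + 1/2| < ε.
|3/t + 1/2| = 3·|-6 − t|/(6·|t|) = 3|t + 6|/(6|t|).
Restrict δ ≤ 3. Then |t + 6| < 3 gives |t| > 3, so 6|t| > 18.
Then |3/t + 1/2| < 3|t + 6|/18, which is < ε when |t + 6| < 6ε.
Take δ = min(3, 6ε). Then 0 < |t + 6| < δ gives both |t + 6| < 3 and |t + 6| < 6ε, so |3/t + 1/2| < ε.

δ = min(3, 6ε)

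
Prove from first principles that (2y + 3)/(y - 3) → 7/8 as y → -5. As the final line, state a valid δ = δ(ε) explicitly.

δ = min(4, (32/9)ε)

Suppose ε > 0. We want δ > 0 with 0 < |y + 5| < δ ⇒ |(2y + 3)/(y - 3) − (7/8)| < ε.
Combining over a common denominator, (2y + 3)/(y - 3) − (7/8) = [(2y + 3)·(-8) − (-7)·(y - 3)] / [(-8)·(y - 3)] = -9(y + 5) / ((-8)(y - 3)).
So |(2y + 3)/(y - 3) − (7/8)| = 9|y + 5| / (8·|y − 3|).
Require δ ≤ 4, so |y − 3| ≥ |-8| − |y + 5| > 8 − 4 = 4.
Hence |(2y + 3)/(y - 3) − (7/8)| < 9|y + 5|/(8·4) = (9/32)|y + 5|, which is < ε once |y + 5| < (32/9)ε.
Take δ = min(4, (32/9)ε). Then 0 < |y + 5| < δ forces both bounds, so |(2y + 3)/(y - 3) − (7/8)| < ε.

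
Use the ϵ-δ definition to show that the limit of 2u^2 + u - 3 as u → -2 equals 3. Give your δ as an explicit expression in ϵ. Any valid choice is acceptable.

Let ϵ > 0 be given. We want δ > 0 such that 0 < |u + 2| < δ implies |(2u^2 + u - 3) − 3| < ϵ.
(2u^2 + u - 3) − 3 = 2u^2 + u - 6 = (u + 2)(2u - 3).
So |(2u^2 + u - 3) − 3| = |u + 2|·|2u - 3|.
Assume first that |u + 2| < 1, so |u| < 3. Then |2u - 3| ≤ 2·3 + 3 = 9.
Hence |(2u^2 + u - 3) − 3| ≤ 9|u + 2| < ϵ provided |u + 2| < ϵ/9.
Take δ = min(1, ϵ/9). Then 0 < |u + 2| < δ gives both |u + 2| < 1 and |u + 2| < ϵ/9, so |(2u^2 + u - 3) − 3| < ϵ.

δ = min(1, ϵ/9)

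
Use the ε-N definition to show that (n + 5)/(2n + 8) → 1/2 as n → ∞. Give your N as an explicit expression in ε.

N = (1/2)/ε

Fix ε > 0. For n ≥ 1, |(n + 5)/(2n + 8) − (1/2)| = |2|/(2(2n + 8)) = 2/(2(2n + 8)).
Since 2n + 8 ≥ 2n for n ≥ 1, this is ≤ 2/(2·2n) = (1/2)/n.
So |(n + 5)/(2n + 8) − (1/2)| < ε whenever n > (1/2)/ε.
Take N = (1/2)/ε. If n > N then |(n + 5)/(2n + 8) − (1/2)| ≤ (1/2)/n < ε.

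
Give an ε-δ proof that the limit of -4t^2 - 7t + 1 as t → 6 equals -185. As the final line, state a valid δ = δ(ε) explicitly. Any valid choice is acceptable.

δ = min(2, ε/63)

Fix ε > 0. We want δ > 0 such that 0 < |t − 6| < δ implies |(-4t^2 - 7t + 1) + 185| < ε.
(-4t^2 - 7t + 1) + 185 = -4t^2 - 7t + 186 = (t − 6)(-4t - 31).
So |(-4t^2 - 7t + 1) + 185| = |t − 6|·|-4t - 31|.
Assume first that |t − 6| < 2, so |t| < 8. Then |-4t - 31| ≤ 4·8 + 31 = 63.
Hence |(-4t^2 - 7t + 1) + 185| ≤ 63|t − 6| < ε provided |t − 6| < ε/63.
Take δ = min(2, ε/63). Then 0 < |t − 6| < δ gives both |t − 6| < 2 and |t − 6| < ε/63, so |(-4t^2 - 7t + 1) + 185| < ε.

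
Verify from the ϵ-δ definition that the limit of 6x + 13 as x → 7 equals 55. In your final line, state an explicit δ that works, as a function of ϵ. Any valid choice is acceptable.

Let ϵ > 0. We need δ > 0 so that 0 < |x − 7| < δ implies |(6x + 13) − 55| < ϵ.
Since (6x + 13) − 55 = 6(x − 7), we have |(6x + 13) − 55| = 6|x − 7|.
So 6|x − 7| < ϵ exactly when |x − 7| < ϵ/6.
Choosing δ = ϵ/6 gives |(6x + 13) − 55| = 6|x − 7| < ϵ whenever |x − 7| < δ.

δ = ϵ/6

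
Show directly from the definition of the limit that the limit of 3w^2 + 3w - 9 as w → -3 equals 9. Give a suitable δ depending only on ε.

δ = min(2, ε/21)

Let ε > 0 be given. We want δ > 0 such that 0 < |w + 3| < δ implies |(3w^2 + 3w - 9) − 9| < ε.
(3w^2 + 3w - 9) − 9 = 3w^2 + 3w - 18 = (w + 3)(3w - 6).
So |(3w^2 + 3w - 9) − 9| = |w + 3|·|3w - 6|.
Assume first that |w + 3| < 2, so |w| < 5. Then |3w - 6| ≤ 3·5 + 6 = 21.
Hence |(3w^2 + 3w - 9) − 9| ≤ 21|w + 3| < ε provided |w + 3| < ε/21.
Choosing δ = min(2, ε/21) ensures both conditions, hence |(3w^2 + 3w - 9) − 9| < ε.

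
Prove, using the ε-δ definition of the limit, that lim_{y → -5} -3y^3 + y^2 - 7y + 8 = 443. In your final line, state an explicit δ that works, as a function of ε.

Let ε > 0 be given. We want δ > 0 such that 0 < |y + 5| < δ implies |(-3y^3 + y^2 - 7y + 8) − 443| < ε.
(-3y^3 + y^2 - 7y + 8) − 443 = -3y^3 + y^2 - 7y - 435 = (y + 5)(-3y^2 + 16y - 87).
So |(-3y^3 + y^2 - 7y + 8) − 443| = |y + 5|·|-3y^2 + 16y - 87|.
Require δ ≤ 2. Then |y + 5| < 2 gives |y| < 7, and by the triangle inequality |-3y^2 + 16y - 87| ≤ 3·7^2 + 16·7 + 87 = 346.
Hence |(-3y^3 + y^2 - 7y + 8) − 443| ≤ 346|y + 5| < ε provided |y + 5| < ε/346.
Take δ = min(2, ε/346). Then 0 < |y + 5| < δ gives both |y + 5| < 2 and |y + 5| < ε/346, so |(-3y^3 + y^2 - 7y + 8) − 443| < ε.

δ = min(2, ε/346)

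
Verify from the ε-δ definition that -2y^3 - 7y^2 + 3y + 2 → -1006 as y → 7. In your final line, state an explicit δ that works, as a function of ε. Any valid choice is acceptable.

δ = min(1, ε/440)

Fix ε > 0. We want δ > 0 such that 0 < |y − 7| < δ implies |(-2y^3 - 7y^2 + 3y + 2) + 1006| < ε.
(-2y^3 - 7y^2 + 3y + 2) + 1006 = -2y^3 - 7y^2 + 3y + 1008 = (y − 7)(-2y^2 - 21y - 144).
So |(-2y^3 - 7y^2 + 3y + 2) + 1006| = |y − 7|·|-2y^2 - 21y - 144|.
Assume first that |y − 7| < 1, so |y| < 8. Then |-2y^2 - 21y - 144| ≤ 2·8^2 + 21·8 + 144 = 440.
Hence |(-2y^3 - 7y^2 + 3y + 2) + 1006| ≤ 440|y − 7| < ε provided |y − 7| < ε/440.
Take δ = min(1, ε/440). Then 0 < |y − 7| < δ gives both |y − 7| < 1 and |y − 7| < ε/440, so |(-2y^3 - 7y^2 + 3y + 2) + 1006| < ε.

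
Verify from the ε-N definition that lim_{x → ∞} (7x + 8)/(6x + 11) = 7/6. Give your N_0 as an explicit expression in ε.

N_0 = (29/36)/ε

Suppose ε > 0. We seek N_0 > 0 such that x > N_0 implies |(7x + 8)/(6x + 11) − (7/6)| < ε.
(7x + 8)/(6x + 11) − (7/6) = (6(7x + 8) − 7(6x + 11)) / (6(6x + 11)) = -29/(6(6x + 11)).
For x > 0 we have 6x + 11 > 6x, so |(7x + 8)/(6x + 11) − (7/6)| = 29/(6(6x + 11)) < 29/(6·6x) = (29/36)/x.
Thus |(7x + 8)/(6x + 11) − (7/6)| < ε whenever x > (29/36)/ε.
Take N_0 = (29/36)/ε. If x > N_0 then |(7x + 8)/(6x + 11) − (7/6)| < (29/36)/x < ε.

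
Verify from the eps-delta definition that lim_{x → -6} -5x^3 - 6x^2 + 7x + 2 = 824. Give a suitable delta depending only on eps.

delta = min(2, eps/649)

Let eps > 0. We want delta > 0 such that 0 < |x + 6| < delta implies |(-5x^3 - 6x^2 + 7x + 2) − 824| < eps.
(-5x^3 - 6x^2 + 7x + 2) − 824 = -5x^3 - 6x^2 + 7x - 822 = (x + 6)(-5x^2 + 24x - 137).
So |(-5x^3 - 6x^2 + 7x + 2) − 824| = |x + 6|·|-5x^2 + 24x - 137|.
Assume first that |x + 6| < 2, so |x| < 8. Then |-5x^2 + 24x - 137| ≤ 5·8^2 + 24·8 + 137 = 649.
Hence |(-5x^3 - 6x^2 + 7x + 2) − 824| ≤ 649|x + 6| < eps provided |x + 6| < eps/649.
Take delta = min(2, eps/649). Then 0 < |x + 6| < delta gives both |x + 6| < 2 and |x + 6| < eps/649, so |(-5x^3 - 6x^2 + 7x + 2) − 824| < eps.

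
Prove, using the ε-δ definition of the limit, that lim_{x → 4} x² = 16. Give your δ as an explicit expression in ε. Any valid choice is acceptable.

Fix ε > 0. We seek δ > 0 with 0 < |x − 4| < δ ⇒ |x² − 16| < ε.
Factor: x² − 16 = (x − 4)(x + 4), so |x² − 16| = |x − 4|·|x + 4|.
Impose δ ≤ 1 so that |x| < 5; then |x + 4| ≤ 9.
Hence |x² − 16| ≤ 9|x − 4|, which is < ε once |x − 4| < ε/9.
Take δ = min(1, ε/9). If 0 < |x − 4| < δ then both bounds hold and |x² − 16| ≤ 9|x − 4| < 9·(ε/9) = ε.

δ = min(1, ε/9)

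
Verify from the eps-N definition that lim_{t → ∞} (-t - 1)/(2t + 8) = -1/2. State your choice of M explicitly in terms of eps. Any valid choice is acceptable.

Let eps > 0. We seek M > 0 such that t > M implies |(-t - 1)/(2t + 8) + 1/2| < eps.
(-t - 1)/(2t + 8) + 1/2 = (2(-t - 1) − (-1)(2t + 8)) / (2(2t + 8)) = 6/(2(2t + 8)).
For t > 0 we have 2t + 8 > 2t, so |(-t - 1)/(2t + 8) + 1/2| = 6/(2(2t + 8)) < 6/(2·2t) = (3/2)/t.
Thus |(-t - 1)/(2t + 8) + 1/2| < eps whenever t > (3/2)/eps.
Take M = (3/2)/eps. If t > M then |(-t - 1)/(2t + 8) + 1/2| < (3/2)/t < eps.

M = (3/2)/eps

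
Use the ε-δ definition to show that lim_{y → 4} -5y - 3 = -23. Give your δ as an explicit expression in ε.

δ = ε/5

Let ε > 0. We need δ > 0 so that 0 < |y − 4| < δ implies |(-5y - 3) + 23| < ε.
Since (-5y - 3) + 23 = -5(y − 4), we have |(-5y - 3) + 23| = 5|y − 4|.
So 5|y − 4| < ε exactly when |y − 4| < ε/5.
Choosing δ = ε/5 gives |(-5y - 3) + 23| = 5|y − 4| < ε whenever |y − 4| < δ.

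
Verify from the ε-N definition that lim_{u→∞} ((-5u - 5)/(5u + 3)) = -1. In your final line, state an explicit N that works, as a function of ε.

N = (2/5)/ε

Let ε > 0 be given. We seek N > 0 such that u > N implies |(-5u - 5)/(5u + 3) + 1| < ε.
(-5u - 5)/(5u + 3) + 1 = (5(-5u - 5) − (-5)(5u + 3)) / (5(5u + 3)) = -10/(5(5u + 3)).
For u > 0 we have 5u + 3 > 5u, so |(-5u - 5)/(5u + 3) + 1| = 10/(5(5u + 3)) < 10/(5·5u) = (2/5)/u.
Thus |(-5u - 5)/(5u + 3) + 1| < ε whenever u > (2/5)/ε.
Take N = (2/5)/ε. If u > N then |(-5u - 5)/(5u + 3) + 1| < (2/5)/u < ε.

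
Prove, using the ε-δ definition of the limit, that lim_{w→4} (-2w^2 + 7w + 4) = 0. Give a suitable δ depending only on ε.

δ = min(1, ε/11)

Let ε > 0. We want δ > 0 such that 0 < |w − 4| < δ implies |(-2w^2 + 7w + 4)| < ε.
(-2w^2 + 7w + 4) = -2w^2 + 7w + 4 = (w − 4)(-2w - 1).
So |(-2w^2 + 7w + 4)| = |w − 4|·|-2w - 1|.
Assume first that |w − 4| < 1, so |w| < 5. Then |-2w - 1| ≤ 2·5 + 1 = 11.
Hence |(-2w^2 + 7w + 4)| ≤ 11|w − 4| < ε provided |w − 4| < ε/11.
Take δ = min(1, ε/11). Then 0 < |w − 4| < δ gives both |w − 4| < 1 and |w − 4| < ε/11, so |(-2w^2 + 7w + 4)| < ε.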